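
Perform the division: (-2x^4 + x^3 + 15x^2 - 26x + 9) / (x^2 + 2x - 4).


(-2x^4 + x^3 + 15x^2 - 26x + 9) / (x^2 + 2x - 4)
Step 1: -2x^2 * (x^2 + 2x - 4) = -2x^4 - 4x^3 + 8x^2; subtract.
Step 2: 5x * (x^2 + 2x - 4) = 5x^3 + 10x^2 - 20x; subtract.
Step 3: -3 * (x^2 + 2x - 4) = -3x^2 - 6x + 12; subtract.
Quotient: -2x^2 + 5x - 3, Remainder: -3


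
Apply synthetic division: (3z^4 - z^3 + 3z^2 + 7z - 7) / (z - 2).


Synthetic division with c = 2. Coefficients: 3, -1, 3, 7, -7
Bring down 3.
  3 * 2 = 6; 6 - 1 = 5
  5 * 2 = 10; 10 + 3 = 13
  13 * 2 = 26; 26 + 7 = 33
  33 * 2 = 66; 66 - 7 = 59
Quotient: 3z^3 + 5z^2 + 13z + 33, Remainder: 59


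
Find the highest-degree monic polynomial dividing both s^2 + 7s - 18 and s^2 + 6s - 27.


Factor each:
  s^2 + 7s - 18 = (s + 9)(s - 2)
  s^2 + 6s - 27 = (s + 9)(s - 3)
Common monic factor: s + 9


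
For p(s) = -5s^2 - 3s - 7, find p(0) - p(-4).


p(0) = -7
p(-4) = -75
p(0) - p(-4) = -7 + 75 = 68


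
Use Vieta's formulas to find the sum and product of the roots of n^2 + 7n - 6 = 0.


For an^2+bn+c=0: sum = -b/a, product = c/a.
a=1, b=7, c=-6
Sum = -(7)/1 = -7
Product = (-6)/1 = -6


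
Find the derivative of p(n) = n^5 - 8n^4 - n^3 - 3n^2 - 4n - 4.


Apply the power rule term by term:
  d/dn(n^5) = 5n^4
  d/dn(-8n^4) = -32n^3
  d/dn(-n^3) = -3n^2
  d/dn(-3n^2) = -6n
  d/dn(-4n) = -4
  d/dn(-4) = 0
p'(n) = 5n^4 - 32n^3 - 3n^2 - 6n - 4


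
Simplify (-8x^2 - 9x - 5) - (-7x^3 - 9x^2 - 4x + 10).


Distribute the minus sign:
  (-8x^2 - 9x - 5)
- (-7x^3 - 9x^2 - 4x + 10)
Negate second polynomial: 7x^3 + 9x^2 + 4x - 10
Add: 7x^3 + x^2 - 5x - 15


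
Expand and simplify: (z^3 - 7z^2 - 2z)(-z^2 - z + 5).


Distribute each term of the first polynomial:
  (z^3)(-z^2 - z + 5) = -z^5 - z^4 + 5z^3
  (-7z^2)(-z^2 - z + 5) = 7z^4 + 7z^3 - 35z^2
  (-2z)(-z^2 - z + 5) = 2z^3 + 2z^2 - 10z
Sum: -z^5 + 6z^4 + 14z^3 - 33z^2 - 10z


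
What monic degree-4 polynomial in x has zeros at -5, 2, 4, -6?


p(x) = (x + 5)(x - 2)(x - 4)(x + 6)
Expand: x^4 + 5x^3 - 28x^2 - 92x + 240


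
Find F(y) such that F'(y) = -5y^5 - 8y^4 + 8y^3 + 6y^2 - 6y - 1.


Reverse power rule on each term:
  ∫ -5y^5 dy = -(5/6)y^6
  ∫ -8y^4 dy = -(8/5)y^5
  ∫ 8y^3 dy = 2y^4
  ∫ 6y^2 dy = 2y^3
  ∫ -6y dy = -3y^2
  ∫ -1 dy = -y
F(y) = -(5/6)y^6 - (8/5)y^5 + 2y^4 + 2y^3 - 3y^2 - y + C


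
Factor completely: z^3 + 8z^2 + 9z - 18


Try integer roots (divisors of -18). z=1: p(1)=0.
Divide out (z - 1): quotient is z^2 + 9z + 18.
Factor the quadratic: (z + 3)(z + 6)
Result: (z - 1)(z + 3)(z + 6)


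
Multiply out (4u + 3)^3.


Expand (4u + 3)^3 by repeated multiplication:
  (4u + 3)^2 = 16u^2 + 24u + 9
= 64u^3 + 144u^2 + 108u + 27


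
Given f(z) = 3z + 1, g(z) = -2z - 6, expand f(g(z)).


Substitute g(z) into f:
f(g(z)) = 3*(-2z - 6) + 1
Expand and combine: -6z - 17


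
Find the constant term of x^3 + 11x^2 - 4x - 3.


Read off the constant term: -3


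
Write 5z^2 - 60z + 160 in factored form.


Roots satisfy r1 + r2 = -b/a = 12 and r1*r2 = c/a = 32.
So r1 = 4, r2 = 8.
5z^2 - 60z + 160 = 5(z - r1)(z - r2) = 5(z - 4)(z - 8)


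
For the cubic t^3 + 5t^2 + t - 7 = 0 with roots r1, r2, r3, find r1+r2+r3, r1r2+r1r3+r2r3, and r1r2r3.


Monic cubic t^3+bt^2+ct+d=0: sum=-b, pairwise sum=c, product=-d.
b=5, c=1, d=-7
r1+r2+r3 = -5
r1r2+r1r3+r2r3 = 1
r1r2r3 = 7


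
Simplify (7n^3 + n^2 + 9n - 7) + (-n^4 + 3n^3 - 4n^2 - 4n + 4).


Align terms by degree and add:
  7n^3 + n^2 + 9n - 7
  -n^4 + 3n^3 - 4n^2 - 4n + 4
= -n^4 + 10n^3 - 3n^2 + 5n - 3


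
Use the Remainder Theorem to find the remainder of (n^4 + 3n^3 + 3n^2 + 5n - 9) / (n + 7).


By the Remainder Theorem, the remainder equals p(-7):
  1*(-7)^4 = 2401
  3*(-7)^3 = -1029
  3*(-7)^2 = 147
  5*(-7)^1 = -35
  constant: -9
Sum: 2401 - 1029 + 147 - 35 - 9 = 1475


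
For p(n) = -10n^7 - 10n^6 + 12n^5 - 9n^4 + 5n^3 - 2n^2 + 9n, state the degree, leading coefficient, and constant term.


Highest power of n is 7, with coefficient -10. Constant term is 0.
Degree = 7, leading coefficient = -10, constant term = 0


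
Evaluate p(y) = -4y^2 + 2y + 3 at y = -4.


Using direct substitution:
  -4 * (-4)^2 = -64
  2 * (-4)^1 = -8
  constant: 3
Sum = -64 - 8 + 3 = -69


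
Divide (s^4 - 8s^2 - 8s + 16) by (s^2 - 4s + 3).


(s^4 - 8s^2 - 8s + 16) / (s^2 - 4s + 3)
Step 1: s^2 * (s^2 - 4s + 3) = s^4 - 4s^3 + 3s^2; subtract.
Step 2: 4s * (s^2 - 4s + 3) = 4s^3 - 16s^2 + 12s; subtract.
Step 3: 5 * (s^2 - 4s + 3) = 5s^2 - 20s + 15; subtract.
Quotient: s^2 + 4s + 5, Remainder: 1


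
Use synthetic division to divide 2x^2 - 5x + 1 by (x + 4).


Synthetic division with c = -4. Coefficients: 2, -5, 1
Bring down 2.
  2 * -4 = -8; -8 - 5 = -13
  -13 * -4 = 52; 52 + 1 = 53
Quotient: 2x - 13, Remainder: 53


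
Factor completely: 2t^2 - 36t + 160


Roots satisfy r1 + r2 = -b/a = 18 and r1*r2 = c/a = 80.
So r1 = 8, r2 = 10.
2t^2 - 36t + 160 = 2(t - r1)(t - r2) = 2(t - 8)(t - 10)


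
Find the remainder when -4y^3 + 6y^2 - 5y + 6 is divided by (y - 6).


By the Remainder Theorem, the remainder equals p(6):
  -4*(6)^3 = -864
  6*(6)^2 = 216
  -5*(6)^1 = -30
  constant: 6
Sum: -864 + 216 - 30 + 6 = -672


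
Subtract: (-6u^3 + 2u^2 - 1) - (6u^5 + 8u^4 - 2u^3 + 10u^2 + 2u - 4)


Distribute the minus sign:
  (-6u^3 + 2u^2 - 1)
- (6u^5 + 8u^4 - 2u^3 + 10u^2 + 2u - 4)
Negate second polynomial: -6u^5 - 8u^4 + 2u^3 - 10u^2 - 2u + 4
Add: -6u^5 - 8u^4 - 4u^3 - 8u^2 - 2u + 3


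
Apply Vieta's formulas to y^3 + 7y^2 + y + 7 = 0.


Monic cubic y^3+by^2+cy+d=0: sum=-b, pairwise sum=c, product=-d.
b=7, c=1, d=7
r1+r2+r3 = -7
r1r2+r1r3+r2r3 = 1
r1r2r3 = -7


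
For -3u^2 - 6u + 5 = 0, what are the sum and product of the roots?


For au^2+bu+c=0: sum = -b/a, product = c/a.
a=-3, b=-6, c=5
Sum = -(-6)/-3 = -2
Product = (5)/-3 = -5/3


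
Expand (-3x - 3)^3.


Expand (-3x - 3)^3 by repeated multiplication:
  (-3x - 3)^2 = 9x^2 + 18x + 9
= -27x^3 - 81x^2 - 81x - 27


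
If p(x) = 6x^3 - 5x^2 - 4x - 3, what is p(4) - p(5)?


p(4) = 285
p(5) = 602
p(4) - p(5) = 285 - 602 = -317


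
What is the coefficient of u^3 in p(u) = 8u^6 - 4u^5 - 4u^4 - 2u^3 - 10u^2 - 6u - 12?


Read off the coefficient of u^3: -2


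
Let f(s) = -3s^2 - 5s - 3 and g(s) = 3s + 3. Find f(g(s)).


Substitute g(s) into f:
f(g(s)) = -3*(3s + 3)^2 + (-5)*(3s + 3) + (-3)
(3s + 3)^2 = 9s^2 + 18s + 9
Expand and combine: -27s^2 - 69s - 45


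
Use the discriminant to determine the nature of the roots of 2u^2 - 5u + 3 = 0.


D = b^2 - 4ac = (-5)^2 - 4(2)(3) = 25 - 24 = 1
Since D > 0: two distinct rational roots


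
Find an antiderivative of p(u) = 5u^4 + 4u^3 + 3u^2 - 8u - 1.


Reverse power rule on each term:
  ∫ 5u^4 du = u^5
  ∫ 4u^3 du = u^4
  ∫ 3u^2 du = u^3
  ∫ -8u du = -4u^2
  ∫ -1 du = -u
F(u) = u^5 + u^4 + u^3 - 4u^2 - u + C


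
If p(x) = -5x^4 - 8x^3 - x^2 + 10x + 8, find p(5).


Using direct substitution:
  -5 * (5)^4 = -3125
  -8 * (5)^3 = -1000
  -1 * (5)^2 = -25
  10 * (5)^1 = 50
  constant: 8
Sum = -3125 - 1000 - 25 + 50 + 8 = -4092


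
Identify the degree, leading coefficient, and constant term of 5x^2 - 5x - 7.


Highest power of x is 2, with coefficient 5. Constant term is -7.
Degree = 2, leading coefficient = 5, constant term = -7


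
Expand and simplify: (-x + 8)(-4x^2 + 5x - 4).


Distribute each term of the first polynomial:
  (-x)(-4x^2 + 5x - 4) = 4x^3 - 5x^2 + 4x
  (8)(-4x^2 + 5x - 4) = -32x^2 + 40x - 32
Sum: 4x^3 - 37x^2 + 44x - 32


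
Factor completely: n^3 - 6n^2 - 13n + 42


Try integer roots (divisors of 42). n=-3: p(-3)=0.
Divide out (n + 3): quotient is n^2 - 9n + 14.
Factor the quadratic: (n - 2)(n - 7)
Result: (n + 3)(n - 2)(n - 7)


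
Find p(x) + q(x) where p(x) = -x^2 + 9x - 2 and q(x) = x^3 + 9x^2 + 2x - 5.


Align terms by degree and add:
  -x^2 + 9x - 2
+ x^3 + 9x^2 + 2x - 5
= x^3 + 8x^2 + 11x - 7


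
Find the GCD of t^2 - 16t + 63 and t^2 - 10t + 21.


Factor each:
  t^2 - 16t + 63 = (t - 7)(t - 9)
  t^2 - 10t + 21 = (t - 7)(t - 3)
Common monic factor: t - 7


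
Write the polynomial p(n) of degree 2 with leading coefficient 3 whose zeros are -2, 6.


p(n) = 3(n + 2)(n - 6)
Expand: 3n^2 - 12n - 36


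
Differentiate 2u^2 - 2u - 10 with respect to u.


Apply the power rule term by term:
  d/du(2u^2) = 4u
  d/du(-2u) = -2
  d/du(-10) = 0
p'(u) = 4u - 2


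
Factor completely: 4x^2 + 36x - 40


Roots satisfy r1 + r2 = -b/a = -9 and r1*r2 = c/a = -10.
So r1 = 1, r2 = -10.
4x^2 + 36x - 40 = 4(x - r1)(x - r2) = 4(x - 1)(x + 10)


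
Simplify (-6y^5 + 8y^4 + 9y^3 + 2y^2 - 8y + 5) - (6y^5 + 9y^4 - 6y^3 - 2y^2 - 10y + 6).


Distribute the minus sign:
  (-6y^5 + 8y^4 + 9y^3 + 2y^2 - 8y + 5)
- (6y^5 + 9y^4 - 6y^3 - 2y^2 - 10y + 6)
Negate second polynomial: -6y^5 - 9y^4 + 6y^3 + 2y^2 + 10y - 6
Add: -12y^5 - y^4 + 15y^3 + 4y^2 + 2y - 1


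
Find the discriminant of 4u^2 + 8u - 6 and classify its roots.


D = b^2 - 4ac = (8)^2 - 4(4)(-6) = 64 + 96 = 160
Since D > 0: two distinct irrational roots


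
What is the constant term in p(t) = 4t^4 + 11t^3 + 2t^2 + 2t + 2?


Read off the constant term: 2


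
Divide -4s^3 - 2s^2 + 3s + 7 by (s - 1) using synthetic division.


Synthetic division with c = 1. Coefficients: -4, -2, 3, 7
Bring down -4.
  -4 * 1 = -4; -4 - 2 = -6
  -6 * 1 = -6; -6 + 3 = -3
  -3 * 1 = -3; -3 + 7 = 4
Quotient: -4s^2 - 6s - 3, Remainder: 4


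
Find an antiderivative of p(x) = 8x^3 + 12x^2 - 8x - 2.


Reverse power rule on each term:
  ∫ 8x^3 dx = 2x^4
  ∫ 12x^2 dx = 4x^3
  ∫ -8x dx = -4x^2
  ∫ -2 dx = -2x
F(x) = 2x^4 + 4x^3 - 4x^2 - 2x + C


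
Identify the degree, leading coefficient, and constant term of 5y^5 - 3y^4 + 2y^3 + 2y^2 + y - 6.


Highest power of y is 5, with coefficient 5. Constant term is -6.
Degree = 5, leading coefficient = 5, constant term = -6


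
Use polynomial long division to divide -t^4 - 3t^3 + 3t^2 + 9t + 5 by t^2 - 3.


(-t^4 - 3t^3 + 3t^2 + 9t + 5) / (t^2 - 3)
Step 1: -t^2 * (t^2 - 3) = -t^4 + 3t^2; subtract.
Step 2: -3t * (t^2 - 3) = -3t^3 + 9t; subtract.
Step 3: 0 * (t^2 - 3) = 0; subtract.
Quotient: -t^2 - 3t, Remainder: 5


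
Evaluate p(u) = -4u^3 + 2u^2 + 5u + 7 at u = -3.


Using direct substitution:
  -4 * (-3)^3 = 108
  2 * (-3)^2 = 18
  5 * (-3)^1 = -15
  constant: 7
Sum = 108 + 18 - 15 + 7 = 118


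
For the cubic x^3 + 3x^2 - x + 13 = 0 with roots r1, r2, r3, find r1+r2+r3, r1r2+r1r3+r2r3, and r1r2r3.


Monic cubic x^3+bx^2+cx+d=0: sum=-b, pairwise sum=c, product=-d.
b=3, c=-1, d=13
r1+r2+r3 = -3
r1r2+r1r3+r2r3 = -1
r1r2r3 = -13


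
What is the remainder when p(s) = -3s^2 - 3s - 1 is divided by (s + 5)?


By the Remainder Theorem, the remainder equals p(-5):
  -3*(-5)^2 = -75
  -3*(-5)^1 = 15
  constant: -1
Sum: -75 + 15 - 1 = -61


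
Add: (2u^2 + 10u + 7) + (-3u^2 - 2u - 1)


Align terms by degree and add:
  2u^2 + 10u + 7
  -3u^2 - 2u - 1
= -u^2 + 8u + 6


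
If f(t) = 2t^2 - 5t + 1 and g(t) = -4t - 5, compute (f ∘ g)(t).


Substitute g(t) into f:
f(g(t)) = 2*(-4t - 5)^2 + (-5)*(-4t - 5) + 1
(-4t - 5)^2 = 16t^2 + 40t + 25
Expand and combine: 32t^2 + 100t + 76


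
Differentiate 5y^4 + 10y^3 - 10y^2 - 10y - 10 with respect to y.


Apply the power rule term by term:
  d/dy(5y^4) = 20y^3
  d/dy(10y^3) = 30y^2
  d/dy(-10y^2) = -20y
  d/dy(-10y) = -10
  d/dy(-10) = 0
p'(y) = 20y^3 + 30y^2 - 20y - 10


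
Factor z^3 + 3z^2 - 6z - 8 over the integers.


Try integer roots (divisors of -8). z=-4: p(-4)=0.
Divide out (z + 4): quotient is z^2 - z - 2.
Factor the quadratic: (z + 1)(z - 2)
Result: (z + 4)(z + 1)(z - 2)


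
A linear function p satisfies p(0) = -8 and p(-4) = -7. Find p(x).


p(x) = mx + b. Using p(0)=-8, p(-4)=-7:
m = (-8 + 7)/(0 + 4) = -1/4 = -1/4
b = -8 - m*(0) = -8 = -8
p(x) = -(1/4)x - 8


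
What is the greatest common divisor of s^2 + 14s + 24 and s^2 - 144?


Factor each:
  s^2 + 14s + 24 = (s + 12)(s + 2)
  s^2 - 144 = (s + 12)(s - 12)
Common monic factor: s + 12


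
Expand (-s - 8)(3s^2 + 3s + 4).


Distribute each term of the first polynomial:
  (-s)(3s^2 + 3s + 4) = -3s^3 - 3s^2 - 4s
  (-8)(3s^2 + 3s + 4) = -24s^2 - 24s - 32
Sum: -3s^3 - 27s^2 - 28s - 32


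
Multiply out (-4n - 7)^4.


Expand (-4n - 7)^4 by repeated multiplication:
  (-4n - 7)^2 = 16n^2 + 56n + 49
  (-4n - 7)^3 = -64n^3 - 336n^2 - 588n - 343
= 256n^4 + 1792n^3 + 4704n^2 + 5488n + 2401


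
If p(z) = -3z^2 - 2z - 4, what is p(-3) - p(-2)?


p(-3) = -25
p(-2) = -12
p(-3) - p(-2) = -25 + 12 = -13


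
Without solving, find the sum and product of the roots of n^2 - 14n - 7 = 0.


For an^2+bn+c=0: sum = -b/a, product = c/a.
a=1, b=-14, c=-7
Sum = -(-14)/1 = 14
Product = (-7)/1 = -7


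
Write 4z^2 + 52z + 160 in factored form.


Roots satisfy r1 + r2 = -b/a = -13 and r1*r2 = c/a = 40.
So r1 = -8, r2 = -5.
4z^2 + 52z + 160 = 4(z - r1)(z - r2) = 4(z + 8)(z + 5)


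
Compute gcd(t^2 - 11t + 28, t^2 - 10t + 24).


Factor each:
  t^2 - 11t + 28 = (t - 4)(t - 7)
  t^2 - 10t + 24 = (t - 4)(t - 6)
Common monic factor: t - 4


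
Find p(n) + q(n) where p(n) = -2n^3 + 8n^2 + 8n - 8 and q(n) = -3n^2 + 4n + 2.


Align terms by degree and add:
  -2n^3 + 8n^2 + 8n - 8
  -3n^2 + 4n + 2
= -2n^3 + 5n^2 + 12n - 6


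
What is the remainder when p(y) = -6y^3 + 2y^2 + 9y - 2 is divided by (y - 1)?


By the Remainder Theorem, the remainder equals p(1):
  -6*(1)^3 = -6
  2*(1)^2 = 2
  9*(1)^1 = 9
  constant: -2
Sum: -6 + 2 + 9 - 2 = 3


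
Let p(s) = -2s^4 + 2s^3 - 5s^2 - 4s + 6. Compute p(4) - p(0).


p(4) = -474
p(0) = 6
p(4) - p(0) = -474 - 6 = -480


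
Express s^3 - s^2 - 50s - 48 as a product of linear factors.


Try integer roots (divisors of -48). s=8: p(8)=0.
Divide out (s - 8): quotient is s^2 + 7s + 6.
Factor the quadratic: (s + 6)(s + 1)
Result: (s - 8)(s + 6)(s + 1)


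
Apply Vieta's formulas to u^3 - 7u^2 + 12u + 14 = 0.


Monic cubic u^3+bu^2+cu+d=0: sum=-b, pairwise sum=c, product=-d.
b=-7, c=12, d=14
r1+r2+r3 = 7
r1r2+r1r3+r2r3 = 12
r1r2r3 = -14


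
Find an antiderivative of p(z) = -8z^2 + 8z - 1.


Reverse power rule on each term:
  ∫ -8z^2 dz = -(8/3)z^3
  ∫ 8z dz = 4z^2
  ∫ -1 dz = -z
F(z) = -(8/3)z^3 + 4z^2 - z + C


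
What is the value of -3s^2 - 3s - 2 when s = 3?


Using direct substitution:
  -3 * (3)^2 = -27
  -3 * (3)^1 = -9
  constant: -2
Sum = -27 - 9 - 2 = -38


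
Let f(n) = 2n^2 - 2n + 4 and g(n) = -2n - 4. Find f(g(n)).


Substitute g(n) into f:
f(g(n)) = 2*(-2n - 4)^2 + (-2)*(-2n - 4) + 4
(-2n - 4)^2 = 4n^2 + 16n + 16
Expand and combine: 8n^2 + 36n + 44


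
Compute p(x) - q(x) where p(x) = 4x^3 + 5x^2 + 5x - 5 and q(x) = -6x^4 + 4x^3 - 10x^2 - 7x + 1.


Distribute the minus sign:
  (4x^3 + 5x^2 + 5x - 5)
- (-6x^4 + 4x^3 - 10x^2 - 7x + 1)
Negate second polynomial: 6x^4 - 4x^3 + 10x^2 + 7x - 1
Add: 6x^4 + 15x^2 + 12x - 6


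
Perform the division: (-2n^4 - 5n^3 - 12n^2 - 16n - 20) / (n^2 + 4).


(-2n^4 - 5n^3 - 12n^2 - 16n - 20) / (n^2 + 4)
Step 1: -2n^2 * (n^2 + 4) = -2n^4 - 8n^2; subtract.
Step 2: -5n * (n^2 + 4) = -5n^3 - 20n; subtract.
Step 3: -4 * (n^2 + 4) = -4n^2 - 16; subtract.
Quotient: -2n^2 - 5n - 4, Remainder: 4n - 4


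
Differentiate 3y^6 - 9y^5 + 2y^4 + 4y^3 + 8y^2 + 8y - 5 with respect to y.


Apply the power rule term by term:
  d/dy(3y^6) = 18y^5
  d/dy(-9y^5) = -45y^4
  d/dy(2y^4) = 8y^3
  d/dy(4y^3) = 12y^2
  d/dy(8y^2) = 16y
  d/dy(8y) = 8
  d/dy(-5) = 0
p'(y) = 18y^5 - 45y^4 + 8y^3 + 12y^2 + 16y + 8


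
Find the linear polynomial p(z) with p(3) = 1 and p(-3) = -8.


p(z) = mz + b. Using p(3)=1, p(-3)=-8:
m = (1 + 8)/(3 + 3) = 9/6 = 3/2
b = 1 - m*(3) = 1 - 9/2 = -7/2
p(z) = (3/2)z - (7/2)


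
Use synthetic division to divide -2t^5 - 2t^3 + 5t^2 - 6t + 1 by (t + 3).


Synthetic division with c = -3. Coefficients: -2, 0, -2, 5, -6, 1
Bring down -2.
  -2 * -3 = 6; 6 + 0 = 6
  6 * -3 = -18; -18 - 2 = -20
  -20 * -3 = 60; 60 + 5 = 65
  65 * -3 = -195; -195 - 6 = -201
  -201 * -3 = 603; 603 + 1 = 604
Quotient: -2t^4 + 6t^3 - 20t^2 + 65t - 201, Remainder: 604


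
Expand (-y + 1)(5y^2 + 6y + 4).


Distribute each term of the first polynomial:
  (-y)(5y^2 + 6y + 4) = -5y^3 - 6y^2 - 4y
  (1)(5y^2 + 6y + 4) = 5y^2 + 6y + 4
Sum: -5y^3 - y^2 + 2y + 4


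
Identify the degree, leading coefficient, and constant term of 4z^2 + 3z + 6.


Highest power of z is 2, with coefficient 4. Constant term is 6.
Degree = 2, leading coefficient = 4, constant term = 6


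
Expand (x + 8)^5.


Expand (x + 8)^5 by repeated multiplication:
  (x + 8)^2 = x^2 + 16x + 64
  (x + 8)^3 = x^3 + 24x^2 + 192x + 512
  (x + 8)^4 = x^4 + 32x^3 + 384x^2 + 2048x + 4096
= x^5 + 40x^4 + 640x^3 + 5120x^2 + 20480x + 32768


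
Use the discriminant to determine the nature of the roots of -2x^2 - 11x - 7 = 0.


D = b^2 - 4ac = (-11)^2 - 4(-2)(-7) = 121 - 56 = 65
Since D > 0: two distinct irrational roots


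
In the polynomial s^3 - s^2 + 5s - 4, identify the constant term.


Read off the constant term: -4


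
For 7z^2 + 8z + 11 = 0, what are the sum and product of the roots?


For az^2+bz+c=0: sum = -b/a, product = c/a.
a=7, b=8, c=11
Sum = -(8)/7 = -8/7
Product = (11)/7 = 11/7


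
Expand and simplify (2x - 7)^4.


Expand (2x - 7)^4 by repeated multiplication:
  (2x - 7)^2 = 4x^2 - 28x + 49
  (2x - 7)^3 = 8x^3 - 84x^2 + 294x - 343
= 16x^4 - 224x^3 + 1176x^2 - 2744x + 2401


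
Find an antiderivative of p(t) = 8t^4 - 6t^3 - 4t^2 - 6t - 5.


Reverse power rule on each term:
  ∫ 8t^4 dt = (8/5)t^5
  ∫ -6t^3 dt = -(3/2)t^4
  ∫ -4t^2 dt = -(4/3)t^3
  ∫ -6t dt = -3t^2
  ∫ -5 dt = -5t
F(t) = (8/5)t^5 - (3/2)t^4 - (4/3)t^3 - 3t^2 - 5t + C


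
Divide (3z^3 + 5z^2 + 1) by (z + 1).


(3z^3 + 5z^2 + 1) / (z + 1)
Step 1: 3z^2 * (z + 1) = 3z^3 + 3z^2; subtract.
Step 2: 2z * (z + 1) = 2z^2 + 2z; subtract.
Step 3: -2 * (z + 1) = -2z - 2; subtract.
Quotient: 3z^2 + 2z - 2, Remainder: 3


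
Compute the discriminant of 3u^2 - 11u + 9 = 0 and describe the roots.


D = b^2 - 4ac = (-11)^2 - 4(3)(9) = 121 - 108 = 13
Since D > 0: two distinct irrational roots


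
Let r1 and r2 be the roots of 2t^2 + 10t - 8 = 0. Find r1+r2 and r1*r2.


For at^2+bt+c=0: sum = -b/a, product = c/a.
a=2, b=10, c=-8
Sum = -(10)/2 = -5
Product = (-8)/2 = -4


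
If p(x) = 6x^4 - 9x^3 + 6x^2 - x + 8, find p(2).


Using direct substitution:
  6 * (2)^4 = 96
  -9 * (2)^3 = -72
  6 * (2)^2 = 24
  -1 * (2)^1 = -2
  constant: 8
Sum = 96 - 72 + 24 - 2 + 8 = 54


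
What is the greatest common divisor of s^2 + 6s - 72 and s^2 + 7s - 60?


Factor each:
  s^2 + 6s - 72 = (s + 12)(s - 6)
  s^2 + 7s - 60 = (s + 12)(s - 5)
Common monic factor: s + 12


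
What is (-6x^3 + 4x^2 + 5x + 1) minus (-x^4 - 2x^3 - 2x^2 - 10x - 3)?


Distribute the minus sign:
  (-6x^3 + 4x^2 + 5x + 1)
- (-x^4 - 2x^3 - 2x^2 - 10x - 3)
Negate second polynomial: x^4 + 2x^3 + 2x^2 + 10x + 3
Add: x^4 - 4x^3 + 6x^2 + 15x + 4


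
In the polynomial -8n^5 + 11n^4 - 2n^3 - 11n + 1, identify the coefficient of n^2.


Read off the coefficient of n^2: 0


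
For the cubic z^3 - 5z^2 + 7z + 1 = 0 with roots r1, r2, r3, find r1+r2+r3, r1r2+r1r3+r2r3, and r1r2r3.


Monic cubic z^3+bz^2+cz+d=0: sum=-b, pairwise sum=c, product=-d.
b=-5, c=7, d=1
r1+r2+r3 = 5
r1r2+r1r3+r2r3 = 7
r1r2r3 = -1


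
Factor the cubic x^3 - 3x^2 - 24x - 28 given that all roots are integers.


Try integer roots (divisors of -28). x=-2: p(-2)=0.
Divide out (x + 2): quotient is x^2 - 5x - 14.
Factor the quadratic: (x - 7)(x + 2)
Result: (x + 2)(x - 7)(x + 2)


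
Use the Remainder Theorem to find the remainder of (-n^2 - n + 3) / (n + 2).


By the Remainder Theorem, the remainder equals p(-2):
  -1*(-2)^2 = -4
  -1*(-2)^1 = 2
  constant: 3
Sum: -4 + 2 + 3 = 1


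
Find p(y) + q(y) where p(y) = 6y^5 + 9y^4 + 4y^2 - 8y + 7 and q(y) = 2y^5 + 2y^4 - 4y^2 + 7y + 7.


Align terms by degree and add:
  6y^5 + 9y^4 + 4y^2 - 8y + 7
+ 2y^5 + 2y^4 - 4y^2 + 7y + 7
= 8y^5 + 11y^4 - y + 14


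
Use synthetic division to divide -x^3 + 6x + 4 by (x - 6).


Synthetic division with c = 6. Coefficients: -1, 0, 6, 4
Bring down -1.
  -1 * 6 = -6; -6 + 0 = -6
  -6 * 6 = -36; -36 + 6 = -30
  -30 * 6 = -180; -180 + 4 = -176
Quotient: -x^2 - 6x - 30, Remainder: -176


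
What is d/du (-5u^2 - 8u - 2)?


Apply the power rule term by term:
  d/du(-5u^2) = -10u
  d/du(-8u) = -8
  d/du(-2) = 0
p'(u) = -10u - 8


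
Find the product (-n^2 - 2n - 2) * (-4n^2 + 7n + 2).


Distribute each term of the first polynomial:
  (-n^2)(-4n^2 + 7n + 2) = 4n^4 - 7n^3 - 2n^2
  (-2n)(-4n^2 + 7n + 2) = 8n^3 - 14n^2 - 4n
  (-2)(-4n^2 + 7n + 2) = 8n^2 - 14n - 4
Sum: 4n^4 + n^3 - 8n^2 - 18n - 4


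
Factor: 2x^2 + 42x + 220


Roots satisfy r1 + r2 = -b/a = -21 and r1*r2 = c/a = 110.
So r1 = -10, r2 = -11.
2x^2 + 42x + 220 = 2(x - r1)(x - r2) = 2(x + 10)(x + 11)


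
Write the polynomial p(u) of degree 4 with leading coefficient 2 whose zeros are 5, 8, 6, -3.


p(u) = 2(u - 5)(u - 8)(u - 6)(u + 3)
Expand: 2u^4 - 32u^3 + 122u^2 + 228u - 1440


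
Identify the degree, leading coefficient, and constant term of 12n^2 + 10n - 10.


Highest power of n is 2, with coefficient 12. Constant term is -10.
Degree = 2, leading coefficient = 12, constant term = -10


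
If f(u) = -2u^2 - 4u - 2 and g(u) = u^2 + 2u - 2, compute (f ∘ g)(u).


Substitute g(u) into f:
f(g(u)) = -2*(u^2 + 2u - 2)^2 + (-4)*(u^2 + 2u - 2) + (-2)
(u^2 + 2u - 2)^2 = u^4 + 4u^3 - 8u + 4
Expand and combine: -2u^4 - 8u^3 - 4u^2 + 8u - 2


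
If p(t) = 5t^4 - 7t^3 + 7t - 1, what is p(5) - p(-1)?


p(5) = 2284
p(-1) = 4
p(5) - p(-1) = 2284 - 4 = 2280


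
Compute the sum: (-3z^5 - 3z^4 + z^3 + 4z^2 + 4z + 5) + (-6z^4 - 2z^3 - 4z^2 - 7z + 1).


Align terms by degree and add:
  -3z^5 - 3z^4 + z^3 + 4z^2 + 4z + 5
  -6z^4 - 2z^3 - 4z^2 - 7z + 1
= -3z^5 - 9z^4 - z^3 - 3z + 6


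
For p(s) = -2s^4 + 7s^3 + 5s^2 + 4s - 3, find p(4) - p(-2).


p(4) = 29
p(-2) = -79
p(4) - p(-2) = 29 + 79 = 108


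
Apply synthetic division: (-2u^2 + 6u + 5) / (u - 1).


Synthetic division with c = 1. Coefficients: -2, 6, 5
Bring down -2.
  -2 * 1 = -2; -2 + 6 = 4
  4 * 1 = 4; 4 + 5 = 9
Quotient: -2u + 4, Remainder: 9


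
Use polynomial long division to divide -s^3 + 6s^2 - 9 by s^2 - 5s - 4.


(-s^3 + 6s^2 - 9) / (s^2 - 5s - 4)
Step 1: -s * (s^2 - 5s - 4) = -s^3 + 5s^2 + 4s; subtract.
Step 2: 1 * (s^2 - 5s - 4) = s^2 - 5s - 4; subtract.
Quotient: -s + 1, Remainder: s - 5


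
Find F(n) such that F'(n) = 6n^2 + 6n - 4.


Reverse power rule on each term:
  ∫ 6n^2 dn = 2n^3
  ∫ 6n dn = 3n^2
  ∫ -4 dn = -4n
F(n) = 2n^3 + 3n^2 - 4n + C


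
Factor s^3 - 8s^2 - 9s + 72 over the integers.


Try integer roots (divisors of 72). s=3: p(3)=0.
Divide out (s - 3): quotient is s^2 - 5s - 24.
Factor the quadratic: (s - 8)(s + 3)
Result: (s - 3)(s - 8)(s + 3)


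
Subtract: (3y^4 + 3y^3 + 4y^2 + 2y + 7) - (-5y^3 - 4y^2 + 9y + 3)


Distribute the minus sign:
  (3y^4 + 3y^3 + 4y^2 + 2y + 7)
- (-5y^3 - 4y^2 + 9y + 3)
Negate second polynomial: 5y^3 + 4y^2 - 9y - 3
Add: 3y^4 + 8y^3 + 8y^2 - 7y + 4


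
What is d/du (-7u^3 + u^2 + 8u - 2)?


Apply the power rule term by term:
  d/du(-7u^3) = -21u^2
  d/du(u^2) = 2u
  d/du(8u) = 8
  d/du(-2) = 0
p'(u) = -21u^2 + 2u + 8


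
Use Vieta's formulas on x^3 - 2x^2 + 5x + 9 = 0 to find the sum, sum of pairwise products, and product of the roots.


Monic cubic x^3+bx^2+cx+d=0: sum=-b, pairwise sum=c, product=-d.
b=-2, c=5, d=9
r1+r2+r3 = 2
r1r2+r1r3+r2r3 = 5
r1r2r3 = -9


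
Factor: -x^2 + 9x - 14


Roots satisfy r1 + r2 = -b/a = 9 and r1*r2 = c/a = 14.
So r1 = 2, r2 = 7.
-x^2 + 9x - 14 = -(x - r1)(x - r2) = -(x - 2)(x - 7)


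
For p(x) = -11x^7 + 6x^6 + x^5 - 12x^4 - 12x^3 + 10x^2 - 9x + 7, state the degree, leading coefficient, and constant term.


Highest power of x is 7, with coefficient -11. Constant term is 7.
Degree = 7, leading coefficient = -11, constant term = 7


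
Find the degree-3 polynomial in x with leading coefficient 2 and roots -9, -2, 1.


p(x) = 2(x + 9)(x + 2)(x - 1)
Expand: 2x^3 + 20x^2 + 14x - 36


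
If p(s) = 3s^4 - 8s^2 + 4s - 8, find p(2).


Using direct substitution:
  3 * (2)^4 = 48
  0 * (2)^3 = 0
  -8 * (2)^2 = -32
  4 * (2)^1 = 8
  constant: -8
Sum = 48 + 0 - 32 + 8 - 8 = 16


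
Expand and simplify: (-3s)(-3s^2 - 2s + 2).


Distribute each term of the first polynomial:
  (-3s)(-3s^2 - 2s + 2) = 9s^3 + 6s^2 - 6s
Sum: 9s^3 + 6s^2 - 6s


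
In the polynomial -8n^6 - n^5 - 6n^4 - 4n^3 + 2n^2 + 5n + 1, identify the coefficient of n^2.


Read off the coefficient of n^2: 2


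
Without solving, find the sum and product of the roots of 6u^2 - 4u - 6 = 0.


For au^2+bu+c=0: sum = -b/a, product = c/a.
a=6, b=-4, c=-6
Sum = -(-4)/6 = 2/3
Product = (-6)/6 = -1


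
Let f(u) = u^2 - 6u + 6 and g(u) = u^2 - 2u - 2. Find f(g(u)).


Substitute g(u) into f:
f(g(u)) = 1*(u^2 - 2u - 2)^2 + (-6)*(u^2 - 2u - 2) + 6
(u^2 - 2u - 2)^2 = u^4 - 4u^3 + 8u + 4
Expand and combine: u^4 - 4u^3 - 6u^2 + 20u + 22


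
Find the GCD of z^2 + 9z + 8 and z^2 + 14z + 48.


Factor each:
  z^2 + 9z + 8 = (z + 8)(z + 1)
  z^2 + 14z + 48 = (z + 8)(z + 6)
Common monic factor: z + 8


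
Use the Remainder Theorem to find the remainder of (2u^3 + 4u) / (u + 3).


By the Remainder Theorem, the remainder equals p(-3):
  2*(-3)^3 = -54
  0*(-3)^2 = 0
  4*(-3)^1 = -12
  constant: 0
Sum: -54 + 0 - 12 + 0 = -66


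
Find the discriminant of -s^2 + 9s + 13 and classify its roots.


D = b^2 - 4ac = (9)^2 - 4(-1)(13) = 81 + 52 = 133
Since D > 0: two distinct irrational roots


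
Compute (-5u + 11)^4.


Expand (-5u + 11)^4 by repeated multiplication:
  (-5u + 11)^2 = 25u^2 - 110u + 121
  (-5u + 11)^3 = -125u^3 + 825u^2 - 1815u + 1331
= 625u^4 - 5500u^3 + 18150u^2 - 26620u + 14641


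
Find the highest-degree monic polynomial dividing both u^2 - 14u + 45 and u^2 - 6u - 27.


Factor each:
  u^2 - 14u + 45 = (u - 9)(u - 5)
  u^2 - 6u - 27 = (u - 9)(u + 3)
Common monic factor: u - 9


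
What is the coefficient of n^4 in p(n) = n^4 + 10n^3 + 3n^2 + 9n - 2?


Read off the coefficient of n^4: 1


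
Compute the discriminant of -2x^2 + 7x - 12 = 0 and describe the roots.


D = b^2 - 4ac = (7)^2 - 4(-2)(-12) = 49 - 96 = -47
Since D < 0: two complex conjugate roots (no real roots)


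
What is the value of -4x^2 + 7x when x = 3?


Using direct substitution:
  -4 * (3)^2 = -36
  7 * (3)^1 = 21
  constant: 0
Sum = -36 + 21 + 0 = -15


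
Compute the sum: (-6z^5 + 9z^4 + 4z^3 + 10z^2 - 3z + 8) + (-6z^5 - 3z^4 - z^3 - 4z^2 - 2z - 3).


Align terms by degree and add:
  -6z^5 + 9z^4 + 4z^3 + 10z^2 - 3z + 8
  -6z^5 - 3z^4 - z^3 - 4z^2 - 2z - 3
= -12z^5 + 6z^4 + 3z^3 + 6z^2 - 5z + 5


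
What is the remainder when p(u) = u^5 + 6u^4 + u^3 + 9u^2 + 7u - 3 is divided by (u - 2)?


By the Remainder Theorem, the remainder equals p(2):
  1*(2)^5 = 32
  6*(2)^4 = 96
  1*(2)^3 = 8
  9*(2)^2 = 36
  7*(2)^1 = 14
  constant: -3
Sum: 32 + 96 + 8 + 36 + 14 - 3 = 183


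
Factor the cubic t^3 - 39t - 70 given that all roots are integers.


Try integer roots (divisors of -70). t=7: p(7)=0.
Divide out (t - 7): quotient is t^2 + 7t + 10.
Factor the quadratic: (t + 5)(t + 2)
Result: (t - 7)(t + 5)(t + 2)


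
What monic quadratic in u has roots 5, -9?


p(u) = (u - 5)(u + 9)
Expand: u^2 + 4u - 45


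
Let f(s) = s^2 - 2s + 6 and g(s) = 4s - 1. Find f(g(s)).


Substitute g(s) into f:
f(g(s)) = 1*(4s - 1)^2 + (-2)*(4s - 1) + 6
(4s - 1)^2 = 16s^2 - 8s + 1
Expand and combine: 16s^2 - 16s + 9


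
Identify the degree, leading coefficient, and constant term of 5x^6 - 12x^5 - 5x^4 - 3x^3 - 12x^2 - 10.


Highest power of x is 6, with coefficient 5. Constant term is -10.
Degree = 6, leading coefficient = 5, constant term = -10


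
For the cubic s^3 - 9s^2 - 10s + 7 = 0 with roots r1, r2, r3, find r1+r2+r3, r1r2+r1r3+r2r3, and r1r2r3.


Monic cubic s^3+bs^2+cs+d=0: sum=-b, pairwise sum=c, product=-d.
b=-9, c=-10, d=7
r1+r2+r3 = 9
r1r2+r1r3+r2r3 = -10
r1r2r3 = -7


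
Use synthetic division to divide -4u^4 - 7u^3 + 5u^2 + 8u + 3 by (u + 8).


Synthetic division with c = -8. Coefficients: -4, -7, 5, 8, 3
Bring down -4.
  -4 * -8 = 32; 32 - 7 = 25
  25 * -8 = -200; -200 + 5 = -195
  -195 * -8 = 1560; 1560 + 8 = 1568
  1568 * -8 = -12544; -12544 + 3 = -12541
Quotient: -4u^3 + 25u^2 - 195u + 1568, Remainder: -12541


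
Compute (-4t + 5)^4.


Expand (-4t + 5)^4 by repeated multiplication:
  (-4t + 5)^2 = 16t^2 - 40t + 25
  (-4t + 5)^3 = -64t^3 + 240t^2 - 300t + 125
= 256t^4 - 1280t^3 + 2400t^2 - 2000t + 625


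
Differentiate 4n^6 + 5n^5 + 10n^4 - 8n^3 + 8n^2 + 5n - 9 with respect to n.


Apply the power rule term by term:
  d/dn(4n^6) = 24n^5
  d/dn(5n^5) = 25n^4
  d/dn(10n^4) = 40n^3
  d/dn(-8n^3) = -24n^2
  d/dn(8n^2) = 16n
  d/dn(5n) = 5
  d/dn(-9) = 0
p'(n) = 24n^5 + 25n^4 + 40n^3 - 24n^2 + 16n + 5


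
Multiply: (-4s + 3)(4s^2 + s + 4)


Distribute each term of the first polynomial:
  (-4s)(4s^2 + s + 4) = -16s^3 - 4s^2 - 16s
  (3)(4s^2 + s + 4) = 12s^2 + 3s + 12
Sum: -16s^3 + 8s^2 - 13s + 12


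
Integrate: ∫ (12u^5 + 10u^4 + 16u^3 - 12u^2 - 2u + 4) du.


Reverse power rule on each term:
  ∫ 12u^5 du = 2u^6
  ∫ 10u^4 du = 2u^5
  ∫ 16u^3 du = 4u^4
  ∫ -12u^2 du = -4u^3
  ∫ -2u du = -u^2
  ∫ 4 du = 4u
F(u) = 2u^6 + 2u^5 + 4u^4 - 4u^3 - u^2 + 4u + C


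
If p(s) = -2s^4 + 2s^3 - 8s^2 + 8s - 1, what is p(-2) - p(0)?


p(-2) = -97
p(0) = -1
p(-2) - p(0) = -97 + 1 = -96


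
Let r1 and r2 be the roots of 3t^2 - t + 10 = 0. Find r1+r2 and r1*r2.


For at^2+bt+c=0: sum = -b/a, product = c/a.
a=3, b=-1, c=10
Sum = -(-1)/3 = 1/3
Product = (10)/3 = 10/3


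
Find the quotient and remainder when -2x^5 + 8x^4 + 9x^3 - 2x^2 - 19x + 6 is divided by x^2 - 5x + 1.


(-2x^5 + 8x^4 + 9x^3 - 2x^2 - 19x + 6) / (x^2 - 5x + 1)
Step 1: -2x^3 * (x^2 - 5x + 1) = -2x^5 + 10x^4 - 2x^3; subtract.
Step 2: -2x^2 * (x^2 - 5x + 1) = -2x^4 + 10x^3 - 2x^2; subtract.
Step 3: x * (x^2 - 5x + 1) = x^3 - 5x^2 + x; subtract.
Step 4: 5 * (x^2 - 5x + 1) = 5x^2 - 25x + 5; subtract.
Quotient: -2x^3 - 2x^2 + x + 5, Remainder: 5x + 1


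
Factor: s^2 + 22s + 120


Roots satisfy r1 + r2 = -b/a = -22 and r1*r2 = c/a = 120.
So r1 = -12, r2 = -10.
s^2 + 22s + 120 = (s - r1)(s - r2) = (s + 12)(s + 10)


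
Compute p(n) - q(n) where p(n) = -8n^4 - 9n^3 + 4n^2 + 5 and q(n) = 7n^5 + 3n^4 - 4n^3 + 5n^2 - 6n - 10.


Distribute the minus sign:
  (-8n^4 - 9n^3 + 4n^2 + 5)
- (7n^5 + 3n^4 - 4n^3 + 5n^2 - 6n - 10)
Negate second polynomial: -7n^5 - 3n^4 + 4n^3 - 5n^2 + 6n + 10
Add: -7n^5 - 11n^4 - 5n^3 - n^2 + 6n + 15


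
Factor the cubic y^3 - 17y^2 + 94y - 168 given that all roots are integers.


Try integer roots (divisors of -168). y=6: p(6)=0.
Divide out (y - 6): quotient is y^2 - 11y + 28.
Factor the quadratic: (y - 4)(y - 7)
Result: (y - 6)(y - 4)(y - 7)


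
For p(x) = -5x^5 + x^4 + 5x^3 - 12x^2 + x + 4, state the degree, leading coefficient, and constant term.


Highest power of x is 5, with coefficient -5. Constant term is 4.
Degree = 5, leading coefficient = -5, constant term = 4


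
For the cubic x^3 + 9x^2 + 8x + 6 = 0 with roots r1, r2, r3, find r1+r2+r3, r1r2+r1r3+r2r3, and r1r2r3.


Monic cubic x^3+bx^2+cx+d=0: sum=-b, pairwise sum=c, product=-d.
b=9, c=8, d=6
r1+r2+r3 = -9
r1r2+r1r3+r2r3 = 8
r1r2r3 = -6


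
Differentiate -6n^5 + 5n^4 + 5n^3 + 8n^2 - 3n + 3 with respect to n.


Apply the power rule term by term:
  d/dn(-6n^5) = -30n^4
  d/dn(5n^4) = 20n^3
  d/dn(5n^3) = 15n^2
  d/dn(8n^2) = 16n
  d/dn(-3n) = -3
  d/dn(3) = 0
p'(n) = -30n^4 + 20n^3 + 15n^2 + 16n - 3


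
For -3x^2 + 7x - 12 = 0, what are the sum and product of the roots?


For ax^2+bx+c=0: sum = -b/a, product = c/a.
a=-3, b=7, c=-12
Sum = -(7)/-3 = 7/3
Product = (-12)/-3 = 4


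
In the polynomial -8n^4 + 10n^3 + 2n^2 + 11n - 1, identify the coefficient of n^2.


Read off the coefficient of n^2: 2


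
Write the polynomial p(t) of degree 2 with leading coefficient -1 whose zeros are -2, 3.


p(t) = -(t + 2)(t - 3)
Expand: -t^2 + t + 6


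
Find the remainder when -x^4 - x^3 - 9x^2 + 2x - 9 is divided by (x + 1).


By the Remainder Theorem, the remainder equals p(-1):
  -1*(-1)^4 = -1
  -1*(-1)^3 = 1
  -9*(-1)^2 = -9
  2*(-1)^1 = -2
  constant: -9
Sum: -1 + 1 - 9 - 2 - 9 = -20


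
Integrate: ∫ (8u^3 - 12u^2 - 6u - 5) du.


Reverse power rule on each term:
  ∫ 8u^3 du = 2u^4
  ∫ -12u^2 du = -4u^3
  ∫ -6u du = -3u^2
  ∫ -5 du = -5u
F(u) = 2u^4 - 4u^3 - 3u^2 - 5u + C


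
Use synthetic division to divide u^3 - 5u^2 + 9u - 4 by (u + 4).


Synthetic division with c = -4. Coefficients: 1, -5, 9, -4
Bring down 1.
  1 * -4 = -4; -4 - 5 = -9
  -9 * -4 = 36; 36 + 9 = 45
  45 * -4 = -180; -180 - 4 = -184
Quotient: u^2 - 9u + 45, Remainder: -184


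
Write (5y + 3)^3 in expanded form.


Expand (5y + 3)^3 by repeated multiplication:
  (5y + 3)^2 = 25y^2 + 30y + 9
= 125y^3 + 225y^2 + 135y + 27


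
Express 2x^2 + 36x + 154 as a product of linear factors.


Roots satisfy r1 + r2 = -b/a = -18 and r1*r2 = c/a = 77.
So r1 = -11, r2 = -7.
2x^2 + 36x + 154 = 2(x - r1)(x - r2) = 2(x + 11)(x + 7)


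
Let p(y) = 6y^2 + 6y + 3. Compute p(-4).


Using direct substitution:
  6 * (-4)^2 = 96
  6 * (-4)^1 = -24
  constant: 3
Sum = 96 - 24 + 3 = 75


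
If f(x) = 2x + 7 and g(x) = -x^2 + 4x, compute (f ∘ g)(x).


Substitute g(x) into f:
f(g(x)) = 2*(-x^2 + 4x) + 7
Expand and combine: -2x^2 + 8x + 7


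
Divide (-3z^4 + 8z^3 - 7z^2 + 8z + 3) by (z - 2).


(-3z^4 + 8z^3 - 7z^2 + 8z + 3) / (z - 2)
Step 1: -3z^3 * (z - 2) = -3z^4 + 6z^3; subtract.
Step 2: 2z^2 * (z - 2) = 2z^3 - 4z^2; subtract.
Step 3: -3z * (z - 2) = -3z^2 + 6z; subtract.
Step 4: 2 * (z - 2) = 2z - 4; subtract.
Quotient: -3z^3 + 2z^2 - 3z + 2, Remainder: 7


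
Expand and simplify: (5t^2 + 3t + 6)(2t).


Distribute each term of the first polynomial:
  (5t^2)(2t) = 10t^3
  (3t)(2t) = 6t^2
  (6)(2t) = 12t
Sum: 10t^3 + 6t^2 + 12t


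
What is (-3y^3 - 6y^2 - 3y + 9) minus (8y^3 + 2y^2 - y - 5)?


Distribute the minus sign:
  (-3y^3 - 6y^2 - 3y + 9)
- (8y^3 + 2y^2 - y - 5)
Negate second polynomial: -8y^3 - 2y^2 + y + 5
Add: -11y^3 - 8y^2 - 2y + 14


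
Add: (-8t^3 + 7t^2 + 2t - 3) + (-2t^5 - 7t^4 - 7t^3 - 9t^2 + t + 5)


Align terms by degree and add:
  -8t^3 + 7t^2 + 2t - 3
  -2t^5 - 7t^4 - 7t^3 - 9t^2 + t + 5
= -2t^5 - 7t^4 - 15t^3 - 2t^2 + 3t + 2


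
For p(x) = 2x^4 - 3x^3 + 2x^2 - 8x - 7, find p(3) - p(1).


p(3) = 68
p(1) = -14
p(3) - p(1) = 68 + 14 = 82


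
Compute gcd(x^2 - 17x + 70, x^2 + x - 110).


Factor each:
  x^2 - 17x + 70 = (x - 10)(x - 7)
  x^2 + x - 110 = (x - 10)(x + 11)
Common monic factor: x - 10


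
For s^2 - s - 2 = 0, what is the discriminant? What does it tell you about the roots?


D = b^2 - 4ac = (-1)^2 - 4(1)(-2) = 1 + 8 = 9
Since D > 0: two distinct rational roots


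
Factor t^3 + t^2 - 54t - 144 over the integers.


Try integer roots (divisors of -144). t=8: p(8)=0.
Divide out (t - 8): quotient is t^2 + 9t + 18.
Factor the quadratic: (t + 3)(t + 6)
Result: (t - 8)(t + 3)(t + 6)


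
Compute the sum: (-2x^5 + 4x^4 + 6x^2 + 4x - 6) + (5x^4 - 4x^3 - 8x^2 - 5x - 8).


Align terms by degree and add:
  -2x^5 + 4x^4 + 6x^2 + 4x - 6
+ 5x^4 - 4x^3 - 8x^2 - 5x - 8
= -2x^5 + 9x^4 - 4x^3 - 2x^2 - x - 14


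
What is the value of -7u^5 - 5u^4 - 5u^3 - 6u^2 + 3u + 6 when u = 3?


Using direct substitution:
  -7 * (3)^5 = -1701
  -5 * (3)^4 = -405
  -5 * (3)^3 = -135
  -6 * (3)^2 = -54
  3 * (3)^1 = 9
  constant: 6
Sum = -1701 - 405 - 135 - 54 + 9 + 6 = -2280


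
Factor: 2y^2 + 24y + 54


Roots satisfy r1 + r2 = -b/a = -12 and r1*r2 = c/a = 27.
So r1 = -9, r2 = -3.
2y^2 + 24y + 54 = 2(y - r1)(y - r2) = 2(y + 9)(y + 3)


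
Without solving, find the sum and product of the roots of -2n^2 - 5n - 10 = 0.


For an^2+bn+c=0: sum = -b/a, product = c/a.
a=-2, b=-5, c=-10
Sum = -(-5)/-2 = -5/2
Product = (-10)/-2 = 5


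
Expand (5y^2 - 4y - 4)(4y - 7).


Distribute each term of the first polynomial:
  (5y^2)(4y - 7) = 20y^3 - 35y^2
  (-4y)(4y - 7) = -16y^2 + 28y
  (-4)(4y - 7) = -16y + 28
Sum: 20y^3 - 51y^2 + 12y + 28


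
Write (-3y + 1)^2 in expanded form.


Expand (-3y + 1)^2 by repeated multiplication:
= 9y^2 - 6y + 1


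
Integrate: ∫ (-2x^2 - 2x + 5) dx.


Reverse power rule on each term:
  ∫ -2x^2 dx = -(2/3)x^3
  ∫ -2x dx = -x^2
  ∫ 5 dx = 5x
F(x) = -(2/3)x^3 - x^2 + 5x + C


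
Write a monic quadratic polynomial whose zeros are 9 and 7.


p(n) = (n - 9)(n - 7)
Expand: n^2 - 16n + 63


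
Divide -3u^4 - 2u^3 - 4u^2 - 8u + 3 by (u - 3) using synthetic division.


Synthetic division with c = 3. Coefficients: -3, -2, -4, -8, 3
Bring down -3.
  -3 * 3 = -9; -9 - 2 = -11
  -11 * 3 = -33; -33 - 4 = -37
  -37 * 3 = -111; -111 - 8 = -119
  -119 * 3 = -357; -357 + 3 = -354
Quotient: -3u^3 - 11u^2 - 37u - 119, Remainder: -354


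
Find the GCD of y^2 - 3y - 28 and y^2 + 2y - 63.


Factor each:
  y^2 - 3y - 28 = (y - 7)(y + 4)
  y^2 + 2y - 63 = (y - 7)(y + 9)
Common monic factor: y - 7


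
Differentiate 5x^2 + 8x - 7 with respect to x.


Apply the power rule term by term:
  d/dx(5x^2) = 10x
  d/dx(8x) = 8
  d/dx(-7) = 0
p'(x) = 10x + 8


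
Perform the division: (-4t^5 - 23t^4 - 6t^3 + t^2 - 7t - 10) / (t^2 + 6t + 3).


(-4t^5 - 23t^4 - 6t^3 + t^2 - 7t - 10) / (t^2 + 6t + 3)
Step 1: -4t^3 * (t^2 + 6t + 3) = -4t^5 - 24t^4 - 12t^3; subtract.
Step 2: t^2 * (t^2 + 6t + 3) = t^4 + 6t^3 + 3t^2; subtract.
Step 3: 0 * (t^2 + 6t + 3) = 0; subtract.
Step 4: -2 * (t^2 + 6t + 3) = -2t^2 - 12t - 6; subtract.
Quotient: -4t^3 + t^2 - 2, Remainder: 5t - 4


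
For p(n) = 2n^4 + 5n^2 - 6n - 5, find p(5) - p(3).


p(5) = 1340
p(3) = 184
p(5) - p(3) = 1340 - 184 = 1156


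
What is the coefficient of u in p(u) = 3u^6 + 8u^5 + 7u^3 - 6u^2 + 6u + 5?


Read off the coefficient of u: 6


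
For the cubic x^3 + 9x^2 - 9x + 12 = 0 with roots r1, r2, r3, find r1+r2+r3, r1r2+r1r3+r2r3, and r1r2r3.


Monic cubic x^3+bx^2+cx+d=0: sum=-b, pairwise sum=c, product=-d.
b=9, c=-9, d=12
r1+r2+r3 = -9
r1r2+r1r3+r2r3 = -9
r1r2r3 = -12


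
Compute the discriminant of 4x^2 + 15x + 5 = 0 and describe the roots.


D = b^2 - 4ac = (15)^2 - 4(4)(5) = 225 - 80 = 145
Since D > 0: two distinct irrational roots


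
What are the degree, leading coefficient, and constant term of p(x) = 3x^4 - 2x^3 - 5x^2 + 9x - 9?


Highest power of x is 4, with coefficient 3. Constant term is -9.
Degree = 4, leading coefficient = 3, constant term = -9


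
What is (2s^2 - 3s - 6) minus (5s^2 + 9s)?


Distribute the minus sign:
  (2s^2 - 3s - 6)
- (5s^2 + 9s)
Negate second polynomial: -5s^2 - 9s
Add: -3s^2 - 12s - 6


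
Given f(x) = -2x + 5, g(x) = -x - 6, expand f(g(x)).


Substitute g(x) into f:
f(g(x)) = -2*(-x - 6) + 5
Expand and combine: 2x + 17


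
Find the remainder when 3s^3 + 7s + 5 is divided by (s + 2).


By the Remainder Theorem, the remainder equals p(-2):
  3*(-2)^3 = -24
  0*(-2)^2 = 0
  7*(-2)^1 = -14
  constant: 5
Sum: -24 + 0 - 14 + 5 = -33


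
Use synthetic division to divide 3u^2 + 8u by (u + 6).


Synthetic division with c = -6. Coefficients: 3, 8, 0
Bring down 3.
  3 * -6 = -18; -18 + 8 = -10
  -10 * -6 = 60; 60 + 0 = 60
Quotient: 3u - 10, Remainder: 60
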